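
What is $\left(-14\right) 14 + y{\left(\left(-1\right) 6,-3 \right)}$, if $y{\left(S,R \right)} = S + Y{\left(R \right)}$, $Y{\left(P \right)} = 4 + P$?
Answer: $-201$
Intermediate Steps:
$y{\left(S,R \right)} = 4 + R + S$ ($y{\left(S,R \right)} = S + \left(4 + R\right) = 4 + R + S$)
$\left(-14\right) 14 + y{\left(\left(-1\right) 6,-3 \right)} = \left(-14\right) 14 - 5 = -196 - 5 = -201$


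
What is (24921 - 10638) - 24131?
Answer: -9848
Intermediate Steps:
(24921 - 10638) - 24131 = 14283 - 24131 = -9848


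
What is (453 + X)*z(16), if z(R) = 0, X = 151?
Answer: 0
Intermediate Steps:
(453 + X)*z(16) = (453 + 151)*0 = 604*0 = 0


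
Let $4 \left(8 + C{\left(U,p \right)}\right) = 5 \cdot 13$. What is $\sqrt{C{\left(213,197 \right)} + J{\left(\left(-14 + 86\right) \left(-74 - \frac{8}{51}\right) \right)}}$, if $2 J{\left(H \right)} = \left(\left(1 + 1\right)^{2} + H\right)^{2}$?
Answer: $\frac{\sqrt{16452989537}}{34} \approx 3772.6$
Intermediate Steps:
$C{\left(U,p \right)} = \frac{33}{4}$ ($C{\left(U,p \right)} = -8 + \frac{5 \cdot 13}{4} = -8 + \frac{1}{4} \cdot 65 = -8 + \frac{65}{4} = \frac{33}{4}$)
$J{\left(H \right)} = \frac{\left(4 + H\right)^{2}}{2}$ ($J{\left(H \right)} = \frac{\left(\left(1 + 1\right)^{2} + H\right)^{2}}{2} = \frac{\left(2^{2} + H\right)^{2}}{2} = \frac{\left(4 + H\right)^{2}}{2}$)
$\sqrt{C{\left(213,197 \right)} + J{\left(\left(-14 + 86\right) \left(-74 - \frac{8}{51}\right) \right)}} = \sqrt{\frac{33}{4} + \frac{\left(4 + \left(-14 + 86\right) \left(-74 - \frac{8}{51}\right)\right)^{2}}{2}} = \sqrt{\frac{33}{4} + \frac{\left(4 + 72 \left(-74 - \frac{8}{51}\right)\right)^{2}}{2}} = \sqrt{\frac{33}{4} + \frac{\left(4 + 72 \left(- \frac{3782}{51}\right)\right)^{2}}{2}} = \sqrt{\frac{33}{4} + \frac{\left(4 - \frac{90768}{17}\right)^{2}}{2}} = \sqrt{\frac{33}{4} + \frac{\left(- \frac{90700}{17}\right)^{2}}{2}} = \sqrt{\frac{33}{4} + \frac{1}{2} \cdot \frac{8226490000}{289}} = \sqrt{\frac{33}{4} + \frac{4113245000}{289}} = \sqrt{\frac{16452989537}{1156}} = \frac{\sqrt{16452989537}}{34}$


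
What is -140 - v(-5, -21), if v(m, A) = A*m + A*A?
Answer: -686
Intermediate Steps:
v(m, A) = A² + A*m (v(m, A) = A*m + A² = A² + A*m)
-140 - v(-5, -21) = -140 - (-21)*(-21 - 5) = -140 - (-21)*(-26) = -140 - 1*546 = -140 - 546 = -686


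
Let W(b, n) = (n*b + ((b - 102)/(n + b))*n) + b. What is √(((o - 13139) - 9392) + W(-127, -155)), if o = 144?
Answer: I*√234982986/282 ≈ 54.359*I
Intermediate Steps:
W(b, n) = b + b*n + n*(-102 + b)/(b + n) (W(b, n) = (b*n + ((-102 + b)/(b + n))*n) + b = (b*n + n*(-102 + b)/(b + n)) + b = b + b*n + n*(-102 + b)/(b + n))
√(((o - 13139) - 9392) + W(-127, -155)) = √(((144 - 13139) - 9392) + ((-127)² - 102*(-155) - 127*(-155)² - 155*(-127)² + 2*(-127)*(-155))/(-127 - 155)) = √((-12995 - 9392) + (16129 + 15810 - 127*24025 - 155*16129 + 39370)/(-282)) = √(-22387 - (16129 + 15810 - 3051175 - 2499995 + 39370)/282) = √(-22387 - 1/282*(-5479861)) = √(-22387 + 5479861/282) = √(-833273/282) = I*√234982986/282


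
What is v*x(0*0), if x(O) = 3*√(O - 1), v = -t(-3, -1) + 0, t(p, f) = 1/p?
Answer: I ≈ 1.0*I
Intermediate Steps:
v = ⅓ (v = -1/(-3) + 0 = -1*(-⅓) + 0 = ⅓ + 0 = ⅓ ≈ 0.33333)
x(O) = 3*√(-1 + O)
v*x(0*0) = (3*√(-1 + 0*0))/3 = (3*√(-1 + 0))/3 = (3*√(-1))/3 = (3*I)/3 = I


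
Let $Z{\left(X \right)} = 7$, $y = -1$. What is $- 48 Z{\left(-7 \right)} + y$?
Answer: $-337$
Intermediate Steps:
$- 48 Z{\left(-7 \right)} + y = \left(-48\right) 7 - 1 = -336 - 1 = -337$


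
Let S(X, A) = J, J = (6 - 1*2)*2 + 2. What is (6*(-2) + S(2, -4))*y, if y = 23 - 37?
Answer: 28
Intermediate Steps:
J = 10 (J = (6 - 2)*2 + 2 = 4*2 + 2 = 8 + 2 = 10)
S(X, A) = 10
y = -14
(6*(-2) + S(2, -4))*y = (6*(-2) + 10)*(-14) = (-12 + 10)*(-14) = -2*(-14) = 28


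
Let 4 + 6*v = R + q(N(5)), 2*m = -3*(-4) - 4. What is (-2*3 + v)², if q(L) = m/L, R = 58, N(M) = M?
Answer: 2209/225 ≈ 9.8178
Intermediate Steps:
m = 4 (m = (-3*(-4) - 4)/2 = (12 - 4)/2 = (½)*8 = 4)
q(L) = 4/L
v = 137/15 (v = -⅔ + (58 + 4/5)/6 = -⅔ + (58 + 4*(⅕))/6 = -⅔ + (58 + ⅘)/6 = -⅔ + (⅙)*(294/5) = -⅔ + 49/5 = 137/15 ≈ 9.1333)
(-2*3 + v)² = (-2*3 + 137/15)² = (-6 + 137/15)² = (47/15)² = 2209/225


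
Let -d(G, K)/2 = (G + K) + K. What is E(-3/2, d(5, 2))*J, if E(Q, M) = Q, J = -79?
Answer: 237/2 ≈ 118.50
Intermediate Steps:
d(G, K) = -4*K - 2*G (d(G, K) = -2*((G + K) + K) = -2*(G + 2*K) = -4*K - 2*G)
E(-3/2, d(5, 2))*J = -3/2*(-79) = 237/2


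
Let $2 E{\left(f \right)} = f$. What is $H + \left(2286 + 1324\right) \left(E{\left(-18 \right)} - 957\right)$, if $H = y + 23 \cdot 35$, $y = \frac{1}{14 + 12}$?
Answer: $- \frac{90647829}{26} \approx -3.4865 \cdot 10^{6}$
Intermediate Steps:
$E{\left(f \right)} = \frac{f}{2}$
$y = \frac{1}{26} \approx 0.038462$
$H = \frac{20931}{26}$ ($H = \frac{1}{26} + 23 \cdot 35 = \frac{1}{26} + 805 = \frac{20931}{26} \approx 805.04$)
$H + \left(2286 + 1324\right) \left(E{\left(-18 \right)} - 957\right) = \frac{20931}{26} + \left(2286 + 1324\right) \left(\frac{1}{2} \left(-18\right) - 957\right) = \frac{20931}{26} + 3610 \left(-9 - 957\right) = \frac{20931}{26} + 3610 \left(-966\right) = \frac{20931}{26} - 3487260 = - \frac{90647829}{26}$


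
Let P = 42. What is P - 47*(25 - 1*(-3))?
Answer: -1274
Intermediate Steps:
P - 47*(25 - 1*(-3)) = 42 - 47*(25 - 1*(-3)) = 42 - 47*(25 + 3) = 42 - 47*28 = 42 - 1316 = -1274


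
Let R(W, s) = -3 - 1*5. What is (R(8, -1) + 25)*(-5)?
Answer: -85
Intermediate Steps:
R(W, s) = -8 (R(W, s) = -3 - 5 = -8)
(R(8, -1) + 25)*(-5) = (-8 + 25)*(-5) = 17*(-5) = -85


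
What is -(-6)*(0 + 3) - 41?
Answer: -23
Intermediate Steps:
-(-6)*(0 + 3) - 41 = -(-6)*3 - 41 = -3*(-6) - 41 = 18 - 41 = -23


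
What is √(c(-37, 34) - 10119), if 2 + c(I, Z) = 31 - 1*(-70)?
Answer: 2*I*√2505 ≈ 100.1*I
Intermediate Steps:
c(I, Z) = 99 (c(I, Z) = -2 + (31 - 1*(-70)) = -2 + (31 + 70) = -2 + 101 = 99)
√(c(-37, 34) - 10119) = √(99 - 10119) = √(-10020) = 2*I*√2505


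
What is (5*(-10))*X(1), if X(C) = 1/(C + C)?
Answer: -25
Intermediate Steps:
X(C) = 1/(2*C)
(5*(-10))*X(1) = (5*(-10))*((½)/1) = -25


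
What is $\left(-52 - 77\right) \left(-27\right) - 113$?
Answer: $3370$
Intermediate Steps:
$\left(-52 - 77\right) \left(-27\right) - 113 = \left(-129\right) \left(-27\right) - 113 = 3483 - 113 = 3370$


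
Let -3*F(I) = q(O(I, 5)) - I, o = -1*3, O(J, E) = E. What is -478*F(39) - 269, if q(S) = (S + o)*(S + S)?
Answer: -9889/3 ≈ -3296.3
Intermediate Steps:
o = -3
q(S) = 2*S*(-3 + S) (q(S) = (S - 3)*(S + S) = (-3 + S)*(2*S) = 2*S*(-3 + S))
F(I) = -20/3 + I/3 (F(I) = -(2*5*(-3 + 5) - I)/3 = -(2*5*2 - I)/3 = -(20 - I)/3 = -20/3 + I/3)
-478*F(39) - 269 = -478*(-20/3 + (⅓)*39) - 269 = -478*(-20/3 + 13) - 269 = -478*19/3 - 269 = -9082/3 - 269 = -9889/3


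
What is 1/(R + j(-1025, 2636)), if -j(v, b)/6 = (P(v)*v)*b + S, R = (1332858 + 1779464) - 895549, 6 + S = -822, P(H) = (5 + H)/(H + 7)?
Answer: 509/9398680169 ≈ 5.4157e-8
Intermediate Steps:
P(H) = (5 + H)/(7 + H)
S = -828 (S = -6 - 822 = -828)
R = 2216773 (R = 3112322 - 895549 = 2216773)
j(v, b) = 4968 - 6*b*v*(5 + v)/(7 + v) (j(v, b) = -6*((((5 + v)/(7 + v))*v)*b - 828) = -6*((v*(5 + v)/(7 + v))*b - 828) = -6*(b*v*(5 + v)/(7 + v) - 828) = -6*(-828 + b*v*(5 + v)/(7 + v)) = 4968 - 6*b*v*(5 + v)/(7 + v))
1/(R + j(-1025, 2636)) = 1/(2216773 + 6*(5796 + 828*(-1025) - 1*2636*(-1025)*(5 - 1025))/(7 - 1025)) = 1/(2216773 + 6*(5796 - 848700 - 1*2636*(-1025)*(-1020))/(-1018)) = 1/(2216773 + 6*(-1/1018)*(5796 - 848700 - 2755938000)) = 1/(2216773 + 6*(-1/1018)*(-2756780904)) = 1/(2216773 + 8270342712/509) = 1/(9398680169/509) = 509/9398680169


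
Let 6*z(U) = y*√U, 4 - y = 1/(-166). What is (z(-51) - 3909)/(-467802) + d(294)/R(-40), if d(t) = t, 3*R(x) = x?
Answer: -34370417/1559340 - 665*I*√51/465930792 ≈ -22.042 - 1.0193e-5*I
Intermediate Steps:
R(x) = x/3
y = 665/166 (y = 4 - 1/(-166) = 4 - 1*(-1/166) = 4 + 1/166 = 665/166 ≈ 4.0060)
z(U) = 665*√U/996 (z(U) = (665*√U/166)/6 = 665*√U/996)
(z(-51) - 3909)/(-467802) + d(294)/R(-40) = (665*√(-51)/996 - 3909)/(-467802) + 294/(((⅓)*(-40))) = (665*(I*√51)/996 - 3909)*(-1/467802) + 294/(-40/3) = (665*I*√51/996 - 3909)*(-1/467802) + 294*(-3/40) = (-3909 + 665*I*√51/996)*(-1/467802) - 441/20 = (1303/155934 - 665*I*√51/465930792) - 441/20 = -34370417/1559340 - 665*I*√51/465930792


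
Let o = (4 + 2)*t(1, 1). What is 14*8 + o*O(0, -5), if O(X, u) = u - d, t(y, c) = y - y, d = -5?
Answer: 112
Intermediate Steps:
t(y, c) = 0
O(X, u) = 5 + u (O(X, u) = u - 1*(-5) = u + 5 = 5 + u)
o = 0 (o = (4 + 2)*0 = 6*0 = 0)
14*8 + o*O(0, -5) = 14*8 + 0*(5 - 5) = 112 + 0*0 = 112 + 0 = 112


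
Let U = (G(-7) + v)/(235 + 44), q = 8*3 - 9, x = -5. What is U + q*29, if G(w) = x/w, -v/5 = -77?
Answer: 94695/217 ≈ 436.38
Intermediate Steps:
v = 385 (v = -5*(-77) = 385)
q = 15 (q = 24 - 9 = 15)
G(w) = -5/w
U = 300/217 (U = (-5/(-7) + 385)/(235 + 44) = (-5*(-1/7) + 385)/279 = (5/7 + 385)*(1/279) = (2700/7)*(1/279) = 300/217 ≈ 1.3825)
U + q*29 = 300/217 + 15*29 = 300/217 + 435 = 94695/217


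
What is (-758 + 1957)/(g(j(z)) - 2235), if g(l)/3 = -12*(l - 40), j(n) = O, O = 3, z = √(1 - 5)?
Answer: -1199/903 ≈ -1.3278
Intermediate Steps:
z = 2*I (z = √(-4) = 2*I ≈ 2.0*I)
j(n) = 3
g(l) = 1440 - 36*l (g(l) = 3*(-12*(l - 40)) = 3*(-12*(-40 + l)) = 3*(480 - 12*l) = 1440 - 36*l)
(-758 + 1957)/(g(j(z)) - 2235) = (-758 + 1957)/((1440 - 36*3) - 2235) = 1199/((1440 - 108) - 2235) = 1199/(1332 - 2235) = 1199/(-903) = 1199*(-1/903) = -1199/903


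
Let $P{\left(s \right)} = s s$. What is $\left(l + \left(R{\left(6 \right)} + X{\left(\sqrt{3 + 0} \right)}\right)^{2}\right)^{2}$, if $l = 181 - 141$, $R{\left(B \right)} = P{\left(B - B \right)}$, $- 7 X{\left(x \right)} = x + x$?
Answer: $\frac{3888784}{2401} \approx 1619.7$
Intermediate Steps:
$P{\left(s \right)} = s^{2}$
$X{\left(x \right)} = - \frac{2 x}{7}$ ($X{\left(x \right)} = - \frac{x + x}{7} = - \frac{2 x}{7}$)
$R{\left(B \right)} = 0$ ($R{\left(B \right)} = \left(B - B\right)^{2} = 0^{2} = 0$)
$l = 40$ ($l = 181 - 141 = 40$)
$\left(l + \left(R{\left(6 \right)} + X{\left(\sqrt{3 + 0} \right)}\right)^{2}\right)^{2} = \left(40 + \left(0 - \frac{2 \sqrt{3 + 0}}{7}\right)^{2}\right)^{2} = \left(40 + \left(0 - \frac{2 \sqrt{3}}{7}\right)^{2}\right)^{2} = \left(40 + \left(- \frac{2 \sqrt{3}}{7}\right)^{2}\right)^{2} = \left(40 + \frac{12}{49}\right)^{2} = \left(\frac{1972}{49}\right)^{2} = \frac{3888784}{2401}$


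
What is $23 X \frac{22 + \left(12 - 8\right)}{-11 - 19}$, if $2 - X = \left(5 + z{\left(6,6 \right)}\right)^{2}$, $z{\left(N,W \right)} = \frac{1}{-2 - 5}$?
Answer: $\frac{316342}{735} \approx 430.4$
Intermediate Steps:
$z{\left(N,W \right)} = - \frac{1}{7}$ ($z{\left(N,W \right)} = \frac{1}{-7} = - \frac{1}{7}$)
$X = - \frac{1058}{49}$ ($X = 2 - \left(5 - \frac{1}{7}\right)^{2} = 2 - \left(\frac{34}{7}\right)^{2} = 2 - \frac{1156}{49} = - \frac{1058}{49} \approx -21.592$)
$23 X \frac{22 + \left(12 - 8\right)}{-11 - 19} = 23 \left(- \frac{1058}{49}\right) \frac{22 + \left(12 - 8\right)}{-11 - 19} = - \frac{24334 \frac{22 + \left(12 - 8\right)}{-30}}{49} = - \frac{24334 \left(22 + 4\right) \left(- \frac{1}{30}\right)}{49} = - \frac{24334 \cdot 26 \left(- \frac{1}{30}\right)}{49} = \left(- \frac{24334}{49}\right) \left(- \frac{13}{15}\right) = \frac{316342}{735}$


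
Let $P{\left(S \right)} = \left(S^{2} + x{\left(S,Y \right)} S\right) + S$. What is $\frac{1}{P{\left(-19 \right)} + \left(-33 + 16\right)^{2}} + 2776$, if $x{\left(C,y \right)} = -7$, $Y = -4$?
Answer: $\frac{2120865}{764} \approx 2776.0$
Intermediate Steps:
$P{\left(S \right)} = S^{2} - 6 S$ ($P{\left(S \right)} = \left(S^{2} - 7 S\right) + S = S^{2} - 6 S$)
$\frac{1}{P{\left(-19 \right)} + \left(-33 + 16\right)^{2}} + 2776 = \frac{1}{- 19 \left(-6 - 19\right) + \left(-33 + 16\right)^{2}} + 2776 = \frac{1}{\left(-19\right) \left(-25\right) + \left(-17\right)^{2}} + 2776 = \frac{1}{475 + 289} + 2776 = \frac{1}{764} + 2776 = \frac{2120865}{764}$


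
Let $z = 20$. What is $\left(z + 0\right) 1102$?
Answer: $22040$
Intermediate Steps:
$\left(z + 0\right) 1102 = \left(20 + 0\right) 1102 = 20 \cdot 1102 = 22040$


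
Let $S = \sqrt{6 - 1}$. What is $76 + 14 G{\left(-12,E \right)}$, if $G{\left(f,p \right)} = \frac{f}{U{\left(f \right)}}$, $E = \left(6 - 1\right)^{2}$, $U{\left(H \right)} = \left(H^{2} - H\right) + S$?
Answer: $\frac{1822948}{24331} + \frac{168 \sqrt{5}}{24331} \approx 74.938$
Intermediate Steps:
$S = \sqrt{5} \approx 2.2361$
$U{\left(H \right)} = \sqrt{5} + H^{2} - H$ ($U{\left(H \right)} = \left(H^{2} - H\right) + \sqrt{5} = \sqrt{5} + H^{2} - H$)
$E = 25$ ($E = 5^{2} = 25$)
$G{\left(f,p \right)} = \frac{f}{\sqrt{5} + f^{2} - f}$
$76 + 14 G{\left(-12,E \right)} = 76 + 14 \left(- \frac{12}{\sqrt{5} + \left(-12\right)^{2} - -12}\right) = 76 + 14 \left(- \frac{12}{\sqrt{5} + 144 + 12}\right) = 76 + 14 \left(- \frac{12}{156 + \sqrt{5}}\right) = 76 - \frac{168}{156 + \sqrt{5}}$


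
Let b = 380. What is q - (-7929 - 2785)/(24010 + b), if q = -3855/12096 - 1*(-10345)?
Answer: 18839705987/1821120 ≈ 10345.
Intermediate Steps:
q = 41709755/4032 (q = -3855*1/12096 + 10345 = -1285/4032 + 10345 = 41709755/4032 ≈ 10345.)
q - (-7929 - 2785)/(24010 + b) = 41709755/4032 - (-7929 - 2785)/(24010 + 380) = 41709755/4032 - (-10714)/24390 = 41709755/4032 - 1*(-5357/12195) = 41709755/4032 + 5357/12195 = 18839705987/1821120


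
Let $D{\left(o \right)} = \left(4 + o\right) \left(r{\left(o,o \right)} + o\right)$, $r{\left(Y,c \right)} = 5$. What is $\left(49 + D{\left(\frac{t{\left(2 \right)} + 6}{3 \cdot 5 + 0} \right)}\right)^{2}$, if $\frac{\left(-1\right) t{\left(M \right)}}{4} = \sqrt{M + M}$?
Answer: $\frac{232837081}{50625} \approx 4599.3$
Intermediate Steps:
$t{\left(M \right)} = - 4 \sqrt{2} \sqrt{M}$ ($t{\left(M \right)} = - 4 \sqrt{M + M} = - 4 \sqrt{2 M} = - 4 \sqrt{2} \sqrt{M}$)
$D{\left(o \right)} = \left(4 + o\right) \left(5 + o\right)$
$\left(49 + D{\left(\frac{t{\left(2 \right)} + 6}{3 \cdot 5 + 0} \right)}\right)^{2} = \left(49 + \left(20 + \left(\frac{- 4 \sqrt{2} \sqrt{2} + 6}{3 \cdot 5 + 0}\right)^{2} + 9 \frac{- 4 \sqrt{2} \sqrt{2} + 6}{3 \cdot 5 + 0}\right)\right)^{2} = \left(49 + \left(20 + \left(\frac{-8 + 6}{15 + 0}\right)^{2} + 9 \frac{-8 + 6}{15 + 0}\right)\right)^{2} = \left(49 + \left(20 + \left(- \frac{2}{15}\right)^{2} + 9 \left(- \frac{2}{15}\right)\right)\right)^{2} = \left(49 + \left(20 + \frac{4}{225} - \frac{6}{5}\right)\right)^{2} = \left(49 + \frac{4234}{225}\right)^{2} = \left(\frac{15259}{225}\right)^{2} = \frac{232837081}{50625}$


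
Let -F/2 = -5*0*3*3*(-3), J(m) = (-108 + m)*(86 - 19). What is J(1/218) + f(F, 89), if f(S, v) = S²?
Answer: -1577381/218 ≈ -7235.7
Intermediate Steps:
J(m) = -7236 + 67*m (J(m) = (-108 + m)*67 = -7236 + 67*m)
F = 0 (F = -2*(-5*0*3*3)*(-3) = -2*(-0*3)*(-3) = -2*(-5*0)*(-3) = -0*(-3) = -2*0 = 0)
J(1/218) + f(F, 89) = (-7236 + 67/218) + 0² = (-7236 + 67*(1/218)) + 0 = (-7236 + 67/218) + 0 = -1577381/218 + 0 = -1577381/218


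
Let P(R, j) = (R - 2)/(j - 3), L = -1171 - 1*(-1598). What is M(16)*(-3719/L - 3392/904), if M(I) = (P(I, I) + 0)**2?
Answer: -16836260/1164917 ≈ -14.453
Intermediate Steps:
L = 427 (L = -1171 + 1598 = 427)
P(R, j) = (-2 + R)/(-3 + j)
M(I) = (-2 + I)**2/(-3 + I)**2 (M(I) = ((-2 + I)/(-3 + I) + 0)**2 = ((-2 + I)/(-3 + I))**2 = (-2 + I)**2/(-3 + I)**2)
M(16)*(-3719/L - 3392/904) = ((-2 + 16)**2/(-3 + 16)**2)*(-3719/427 - 3392/904) = (14**2/13**2)*(-3719*1/427 - 3392*1/904) = ((1/169)*196)*(-3719/427 - 424/113) = (196/169)*(-601295/48251) = -16836260/1164917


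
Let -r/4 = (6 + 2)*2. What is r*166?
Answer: -10624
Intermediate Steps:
r = -64 (r = -4*(6 + 2)*2 = -32*2 = -4*16 = -64)
r*166 = -64*166 = -10624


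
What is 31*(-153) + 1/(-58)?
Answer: -275095/58 ≈ -4743.0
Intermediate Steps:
31*(-153) + 1/(-58) = -4743 - 1/58 = -275095/58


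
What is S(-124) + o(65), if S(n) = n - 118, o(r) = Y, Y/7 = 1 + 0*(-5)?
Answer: -235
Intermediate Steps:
Y = 7 (Y = 7*(1 + 0*(-5)) = 7*(1 + 0) = 7*1 = 7)
o(r) = 7
S(n) = -118 + n
S(-124) + o(65) = (-118 - 124) + 7 = -242 + 7 = -235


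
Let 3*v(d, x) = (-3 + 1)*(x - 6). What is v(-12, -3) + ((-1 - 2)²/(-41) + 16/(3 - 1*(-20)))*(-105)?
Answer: -41487/943 ≈ -43.995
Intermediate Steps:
v(d, x) = 4 - 2*x/3 (v(d, x) = ((-3 + 1)*(x - 6))/3 = (-2*(-6 + x))/3 = (12 - 2*x)/3 = 4 - 2*x/3)
v(-12, -3) + ((-1 - 2)²/(-41) + 16/(3 - 1*(-20)))*(-105) = (4 - ⅔*(-3)) + ((-1 - 2)²/(-41) + 16/(3 - 1*(-20)))*(-105) = (4 + 2) + ((-3)²*(-1/41) + 16/(3 + 20))*(-105) = 6 + (9*(-1/41) + 16/23)*(-105) = 6 + (-9/41 + 16*(1/23))*(-105) = 6 + (-9/41 + 16/23)*(-105) = 6 + (449/943)*(-105) = 6 - 47145/943 = -41487/943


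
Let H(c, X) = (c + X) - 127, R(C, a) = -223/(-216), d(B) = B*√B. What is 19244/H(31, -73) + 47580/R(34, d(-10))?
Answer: 1732568908/37687 ≈ 45973.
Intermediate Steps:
d(B) = B^(3/2)
R(C, a) = 223/216 (R(C, a) = -223*(-1/216) = 223/216)
H(c, X) = -127 + X + c (H(c, X) = (X + c) - 127 = -127 + X + c)
19244/H(31, -73) + 47580/R(34, d(-10)) = 19244/(-127 - 73 + 31) + 47580/(223/216) = 19244/(-169) + 47580*(216/223) = 19244*(-1/169) + 10277280/223 = -19244/169 + 10277280/223 = 1732568908/37687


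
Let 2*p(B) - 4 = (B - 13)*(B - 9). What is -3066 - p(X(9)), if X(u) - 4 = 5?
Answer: -3068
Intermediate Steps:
X(u) = 9 (X(u) = 4 + 5 = 9)
p(B) = 2 + (-13 + B)*(-9 + B)/2 (p(B) = 2 + ((B - 13)*(B - 9))/2 = 2 + ((-13 + B)*(-9 + B))/2 = 2 + (-13 + B)*(-9 + B)/2)
-3066 - p(X(9)) = -3066 - (121/2 + (1/2)*9**2 - 11*9) = -3066 - (121/2 + (1/2)*81 - 99) = -3066 - (121/2 + 81/2 - 99) = -3066 - 1*2 = -3066 - 2 = -3068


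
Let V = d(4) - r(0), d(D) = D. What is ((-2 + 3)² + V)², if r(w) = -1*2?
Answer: 49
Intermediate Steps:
r(w) = -2
V = 6 (V = 4 - 1*(-2) = 4 + 2 = 6)
((-2 + 3)² + V)² = ((-2 + 3)² + 6)² = (1² + 6)² = (1 + 6)² = 7² = 49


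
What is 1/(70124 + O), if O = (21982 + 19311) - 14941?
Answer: 1/96476 ≈ 1.0365e-5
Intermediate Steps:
O = 26352 (O = 41293 - 14941 = 26352)
1/(70124 + O) = 1/(70124 + 26352) = 1/96476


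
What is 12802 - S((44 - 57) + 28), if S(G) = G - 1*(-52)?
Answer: 12735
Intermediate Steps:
S(G) = 52 + G (S(G) = G + 52 = 52 + G)
12802 - S((44 - 57) + 28) = 12802 - (52 + ((44 - 57) + 28)) = 12802 - (52 + (-13 + 28)) = 12802 - (52 + 15) = 12802 - 1*67 = 12802 - 67 = 12735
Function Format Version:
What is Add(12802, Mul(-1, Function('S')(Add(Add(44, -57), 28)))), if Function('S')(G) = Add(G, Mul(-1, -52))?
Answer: 12735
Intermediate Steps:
Function('S')(G) = Add(52, G) (Function('S')(G) = Add(G, 52) = Add(52, G))
Add(12802, Mul(-1, Function('S')(Add(Add(44, -57), 28)))) = Add(12802, Mul(-1, Add(52, Add(Add(44, -57), 28)))) = Add(12802, Mul(-1, Add(52, Add(-13, 28)))) = Add(12802, Mul(-1, Add(52, 15))) = Add(12802, Mul(-1, 67)) = Add(12802, -67) = 12735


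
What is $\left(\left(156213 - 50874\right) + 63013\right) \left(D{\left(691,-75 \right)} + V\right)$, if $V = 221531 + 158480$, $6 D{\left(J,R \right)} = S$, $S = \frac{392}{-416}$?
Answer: $\frac{2495047831852}{39} \approx 6.3976 \cdot 10^{10}$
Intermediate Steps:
$S = - \frac{49}{52}$ ($S = 392 \left(- \frac{1}{416}\right) = - \frac{49}{52} \approx -0.94231$)
$D{\left(J,R \right)} = - \frac{49}{312}$ ($D{\left(J,R \right)} = \frac{1}{6} \left(- \frac{49}{52}\right) = - \frac{49}{312}$)
$V = 380011$
$\left(\left(156213 - 50874\right) + 63013\right) \left(D{\left(691,-75 \right)} + V\right) = \left(\left(156213 - 50874\right) + 63013\right) \left(- \frac{49}{312} + 380011\right) = \left(\left(156213 - 50874\right) + 63013\right) \frac{118563383}{312} = \left(105339 + 63013\right) \frac{118563383}{312} = 168352 \cdot \frac{118563383}{312} = \frac{2495047831852}{39}$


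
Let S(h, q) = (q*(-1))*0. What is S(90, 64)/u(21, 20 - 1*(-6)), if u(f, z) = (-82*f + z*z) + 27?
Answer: 0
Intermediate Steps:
S(h, q) = 0 (S(h, q) = -q*0 = 0)
u(f, z) = 27 + z² - 82*f (u(f, z) = (-82*f + z²) + 27 = (z² - 82*f) + 27 = 27 + z² - 82*f)
S(90, 64)/u(21, 20 - 1*(-6)) = 0/(27 + (20 - 1*(-6))² - 82*21) = 0/(27 + (20 + 6)² - 1722) = 0/(27 + 26² - 1722) = 0/(27 + 676 - 1722) = 0/(-1019) = 0*(-1/1019) = 0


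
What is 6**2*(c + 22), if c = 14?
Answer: 1296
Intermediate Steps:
6**2*(c + 22) = 6**2*(14 + 22) = 36*36 = 1296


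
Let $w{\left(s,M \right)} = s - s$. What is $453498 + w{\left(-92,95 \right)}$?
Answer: $453498$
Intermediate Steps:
$w{\left(s,M \right)} = 0$
$453498 + w{\left(-92,95 \right)} = 453498 + 0 = 453498$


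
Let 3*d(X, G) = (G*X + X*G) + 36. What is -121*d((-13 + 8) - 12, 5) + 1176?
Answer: 19742/3 ≈ 6580.7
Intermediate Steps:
d(X, G) = 12 + 2*G*X/3 (d(X, G) = ((G*X + X*G) + 36)/3 = ((G*X + G*X) + 36)/3 = (2*G*X + 36)/3 = (36 + 2*G*X)/3 = 12 + 2*G*X/3)
-121*d((-13 + 8) - 12, 5) + 1176 = -121*(12 + (⅔)*5*((-13 + 8) - 12)) + 1176 = -121*(12 + (⅔)*5*(-5 - 12)) + 1176 = -121*(12 + (⅔)*5*(-17)) + 1176 = -121*(12 - 170/3) + 1176 = -121*(-134/3) + 1176 = 16214/3 + 1176 = 19742/3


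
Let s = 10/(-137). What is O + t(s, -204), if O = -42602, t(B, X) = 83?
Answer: -42519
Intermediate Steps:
s = -10/137 (s = 10*(-1/137) = -10/137 ≈ -0.072993)
O + t(s, -204) = -42602 + 83 = -42519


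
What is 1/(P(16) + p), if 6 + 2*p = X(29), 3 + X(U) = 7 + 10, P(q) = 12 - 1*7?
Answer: ⅑ ≈ 0.11111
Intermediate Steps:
P(q) = 5 (P(q) = 12 - 7 = 5)
X(U) = 14 (X(U) = -3 + (7 + 10) = -3 + 17 = 14)
p = 4 (p = -3 + (½)*14 = -3 + 7 = 4)
1/(P(16) + p) = 1/(5 + 4) = 1/9 = ⅑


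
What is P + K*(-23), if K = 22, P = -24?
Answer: -530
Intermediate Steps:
P + K*(-23) = -24 + 22*(-23) = -24 - 506 = -530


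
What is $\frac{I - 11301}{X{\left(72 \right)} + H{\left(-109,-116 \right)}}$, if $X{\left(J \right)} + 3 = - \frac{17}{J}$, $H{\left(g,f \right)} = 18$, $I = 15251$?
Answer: $\frac{284400}{1063} \approx 267.54$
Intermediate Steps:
$X{\left(J \right)} = -3 - \frac{17}{J}$
$\frac{I - 11301}{X{\left(72 \right)} + H{\left(-109,-116 \right)}} = \frac{15251 - 11301}{\left(-3 - \frac{17}{72}\right) + 18} = \frac{3950}{\left(-3 - \frac{17}{72}\right) + 18} = \frac{3950}{- \frac{233}{72} + 18} = \frac{3950}{\frac{1063}{72}} = 3950 \cdot \frac{72}{1063} = \frac{284400}{1063}$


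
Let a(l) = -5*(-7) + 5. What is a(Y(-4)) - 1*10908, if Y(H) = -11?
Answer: -10868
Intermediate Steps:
a(l) = 40 (a(l) = 35 + 5 = 40)
a(Y(-4)) - 1*10908 = 40 - 1*10908 = 40 - 10908 = -10868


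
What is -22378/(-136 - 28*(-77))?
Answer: -11189/1010 ≈ -11.078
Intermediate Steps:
-22378/(-136 - 28*(-77)) = -22378/(-136 + 2156) = -22378/2020 = -22378*1/2020 = -11189/1010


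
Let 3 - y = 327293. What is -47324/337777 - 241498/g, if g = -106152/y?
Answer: -6674464678040897/8963926026 ≈ -7.4459e+5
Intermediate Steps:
y = -327290 (y = 3 - 1*327293 = 3 - 327293 = -327290)
g = 53076/163645 (g = -106152/(-327290) = -106152*(-1/327290) = 53076/163645 ≈ 0.32434)
-47324/337777 - 241498/g = -47324/337777 - 241498/53076/163645 = -47324*1/337777 - 241498*163645/53076 = -47324/337777 - 19759970105/26538 = -6674464678040897/8963926026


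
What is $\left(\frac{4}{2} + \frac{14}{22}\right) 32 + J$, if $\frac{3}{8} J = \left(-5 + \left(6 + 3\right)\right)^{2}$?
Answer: $\frac{4192}{33} \approx 127.03$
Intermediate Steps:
$J = \frac{128}{3}$ ($J = \frac{8 \left(-5 + \left(6 + 3\right)\right)^{2}}{3} = \frac{8 \left(-5 + 9\right)^{2}}{3} = \frac{8 \cdot 4^{2}}{3} = \frac{8}{3} \cdot 16 = \frac{128}{3} \approx 42.667$)
$\left(\frac{4}{2} + \frac{14}{22}\right) 32 + J = \left(\frac{4}{2} + \frac{14}{22}\right) 32 + \frac{128}{3} = \left(4 \cdot \frac{1}{2} + 14 \cdot \frac{1}{22}\right) 32 + \frac{128}{3} = \left(2 + \frac{7}{11}\right) 32 + \frac{128}{3} = \frac{29}{11} \cdot 32 + \frac{128}{3} = \frac{928}{11} + \frac{128}{3} = \frac{4192}{33}$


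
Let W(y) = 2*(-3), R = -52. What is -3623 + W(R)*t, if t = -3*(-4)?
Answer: -3695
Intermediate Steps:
t = 12
W(y) = -6
-3623 + W(R)*t = -3623 - 6*12 = -3623 - 72 = -3695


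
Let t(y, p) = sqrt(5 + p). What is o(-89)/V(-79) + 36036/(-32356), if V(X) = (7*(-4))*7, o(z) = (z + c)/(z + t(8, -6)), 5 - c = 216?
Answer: -3551089677/3139971842 - 75*I/388178 ≈ -1.1309 - 0.00019321*I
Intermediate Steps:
c = -211 (c = 5 - 1*216 = 5 - 216 = -211)
o(z) = (-211 + z)/(I + z) (o(z) = (z - 211)/(z + sqrt(5 - 6)) = (-211 + z)/(z + sqrt(-1)) = (-211 + z)/(z + I) = (-211 + z)/(I + z))
V(X) = -196 (V(X) = -28*7 = -196)
o(-89)/V(-79) + 36036/(-32356) = ((-211 - 89)/(I - 89))/(-196) + 36036/(-32356) = (-300/(-89 + I))*(-1/196) + 36036*(-1/32356) = (((-89 - I)/7922)*(-300))*(-1/196) - 9009/8089 = -150*(-89 - I)/3961*(-1/196) - 9009/8089 = 75*(-89 - I)/388178 - 9009/8089 = -9009/8089 + 75*(-89 - I)/388178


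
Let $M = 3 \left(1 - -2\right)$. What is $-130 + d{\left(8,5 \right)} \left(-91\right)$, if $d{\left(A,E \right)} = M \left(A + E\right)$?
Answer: $-10777$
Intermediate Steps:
$M = 9$ ($M = 3 \left(1 + 2\right) = 3 \cdot 3 = 9$)
$d{\left(A,E \right)} = 9 A + 9 E$ ($d{\left(A,E \right)} = 9 \left(A + E\right) = 9 A + 9 E$)
$-130 + d{\left(8,5 \right)} \left(-91\right) = -130 + \left(9 \cdot 8 + 9 \cdot 5\right) \left(-91\right) = -130 + \left(72 + 45\right) \left(-91\right) = -130 + 117 \left(-91\right) = -130 - 10647 = -10777$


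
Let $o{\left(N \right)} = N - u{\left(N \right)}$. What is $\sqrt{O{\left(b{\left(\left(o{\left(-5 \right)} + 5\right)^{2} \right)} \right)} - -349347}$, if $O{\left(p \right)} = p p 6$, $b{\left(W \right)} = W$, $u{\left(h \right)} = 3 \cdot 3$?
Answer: $\sqrt{388713} \approx 623.47$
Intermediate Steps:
$u{\left(h \right)} = 9$
$o{\left(N \right)} = -9 + N$ ($o{\left(N \right)} = N - 9 = -9 + N$)
$O{\left(p \right)} = 6 p^{2}$ ($O{\left(p \right)} = p^{2} \cdot 6 = 6 p^{2}$)
$\sqrt{O{\left(b{\left(\left(o{\left(-5 \right)} + 5\right)^{2} \right)} \right)} - -349347} = \sqrt{6 \left(\left(\left(-9 - 5\right) + 5\right)^{2}\right)^{2} - -349347} = \sqrt{6 \left(\left(-14 + 5\right)^{2}\right)^{2} + 349347} = \sqrt{6 \left(\left(-9\right)^{2}\right)^{2} + 349347} = \sqrt{6 \cdot 81^{2} + 349347} = \sqrt{6 \cdot 6561 + 349347} = \sqrt{39366 + 349347} = \sqrt{388713}$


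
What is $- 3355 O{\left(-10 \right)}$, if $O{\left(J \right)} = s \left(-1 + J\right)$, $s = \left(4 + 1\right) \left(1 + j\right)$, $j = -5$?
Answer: $-738100$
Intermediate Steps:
$s = -20$ ($s = \left(4 + 1\right) \left(1 - 5\right) = 5 \left(-4\right) = -20$)
$O{\left(J \right)} = 20 - 20 J$ ($O{\left(J \right)} = - 20 \left(-1 + J\right) = 20 - 20 J$)
$- 3355 O{\left(-10 \right)} = - 3355 \left(20 - -200\right) = - 3355 \left(20 + 200\right) = \left(-3355\right) 220 = -738100$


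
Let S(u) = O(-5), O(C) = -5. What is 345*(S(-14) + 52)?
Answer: 16215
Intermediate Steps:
S(u) = -5
345*(S(-14) + 52) = 345*(-5 + 52) = 345*47 = 16215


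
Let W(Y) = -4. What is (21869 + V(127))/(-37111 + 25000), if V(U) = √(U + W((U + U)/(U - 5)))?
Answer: -21869/12111 - √123/12111 ≈ -1.8066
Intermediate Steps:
V(U) = √(-4 + U) (V(U) = √(U - 4) = √(-4 + U))
(21869 + V(127))/(-37111 + 25000) = (21869 + √(-4 + 127))/(-37111 + 25000) = (21869 + √123)/(-12111) = (21869 + √123)*(-1/12111) = -21869/12111 - √123/12111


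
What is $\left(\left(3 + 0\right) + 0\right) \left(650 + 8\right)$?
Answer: $1974$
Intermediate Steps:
$\left(\left(3 + 0\right) + 0\right) \left(650 + 8\right) = \left(3 + 0\right) 658 = 3 \cdot 658 = 1974$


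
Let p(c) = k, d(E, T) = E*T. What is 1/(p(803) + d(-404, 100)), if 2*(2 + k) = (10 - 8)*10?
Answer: -1/40392 ≈ -2.4757e-5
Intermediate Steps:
k = 8 (k = -2 + ((10 - 8)*10)/2 = -2 + (2*10)/2 = -2 + (½)*20 = -2 + 10 = 8)
p(c) = 8
1/(p(803) + d(-404, 100)) = 1/(8 - 404*100) = 1/(8 - 40400) = 1/(-40392) = -1/40392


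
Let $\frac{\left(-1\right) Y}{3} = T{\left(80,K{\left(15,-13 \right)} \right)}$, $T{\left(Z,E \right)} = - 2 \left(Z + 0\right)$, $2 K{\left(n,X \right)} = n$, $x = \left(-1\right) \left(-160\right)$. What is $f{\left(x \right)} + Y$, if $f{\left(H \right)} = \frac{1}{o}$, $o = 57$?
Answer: $\frac{27361}{57} \approx 480.02$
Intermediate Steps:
$x = 160$
$f{\left(H \right)} = \frac{1}{57}$
$K{\left(n,X \right)} = \frac{n}{2}$
$T{\left(Z,E \right)} = - 2 Z$
$Y = 480$ ($Y = - 3 \left(\left(-2\right) 80\right) = \left(-3\right) \left(-160\right) = 480$)
$f{\left(x \right)} + Y = \frac{1}{57} + 480 = \frac{27361}{57}$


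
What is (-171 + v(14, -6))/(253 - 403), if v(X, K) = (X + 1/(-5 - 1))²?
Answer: -733/5400 ≈ -0.13574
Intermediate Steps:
v(X, K) = (-⅙ + X)² (v(X, K) = (X + 1/(-6))² = (X - ⅙)² = (-⅙ + X)²)
(-171 + v(14, -6))/(253 - 403) = (-171 + (-1 + 6*14)²/36)/(253 - 403) = (-171 + (-1 + 84)²/36)/(-150) = (-171 + (1/36)*83²)*(-1/150) = (-171 + (1/36)*6889)*(-1/150) = (-171 + 6889/36)*(-1/150) = (733/36)*(-1/150) = -733/5400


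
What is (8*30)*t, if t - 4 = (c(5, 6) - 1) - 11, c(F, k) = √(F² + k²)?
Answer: -1920 + 240*√61 ≈ -45.540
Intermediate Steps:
t = -8 + √61 (t = 4 + ((√(5² + 6²) - 1) - 11) = 4 + ((√(25 + 36) - 1) - 11) = 4 + ((√61 - 1) - 11) = 4 + ((-1 + √61) - 11) = 4 + (-12 + √61) = -8 + √61 ≈ -0.18975)
(8*30)*t = (8*30)*(-8 + √61) = 240*(-8 + √61) = -1920 + 240*√61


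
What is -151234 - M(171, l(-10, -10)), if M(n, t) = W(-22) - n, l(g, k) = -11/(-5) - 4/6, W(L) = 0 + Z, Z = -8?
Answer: -151055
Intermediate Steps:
W(L) = -8 (W(L) = 0 - 8 = -8)
l(g, k) = 23/15 (l(g, k) = -11*(-⅕) - 4*⅙ = 11/5 - ⅔ = 23/15)
M(n, t) = -8 - n
-151234 - M(171, l(-10, -10)) = -151234 - (-8 - 1*171) = -151234 - (-8 - 171) = -151234 - 1*(-179) = -151234 + 179 = -151055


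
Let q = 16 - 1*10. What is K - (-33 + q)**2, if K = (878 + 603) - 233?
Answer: 519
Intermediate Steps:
q = 6 (q = 16 - 10 = 6)
K = 1248 (K = 1481 - 233 = 1248)
K - (-33 + q)**2 = 1248 - (-33 + 6)**2 = 1248 - 1*(-27)**2 = 1248 - 1*729 = 1248 - 729 = 519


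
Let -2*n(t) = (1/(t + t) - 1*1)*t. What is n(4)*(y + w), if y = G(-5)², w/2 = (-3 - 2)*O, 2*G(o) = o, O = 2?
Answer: -385/16 ≈ -24.063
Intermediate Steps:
G(o) = o/2
w = -20 (w = 2*((-3 - 2)*2) = 2*(-5*2) = 2*(-10) = -20)
y = 25/4 (y = ((½)*(-5))² = (-5/2)² = 25/4 ≈ 6.2500)
n(t) = -t*(-1 + 1/(2*t))/2 (n(t) = -(1/(t + t) - 1*1)*t/2 = -(1/(2*t) - 1)*t/2 = -(-1 + 1/(2*t))*t/2 = -t*(-1 + 1/(2*t))/2)
n(4)*(y + w) = (-¼ + (½)*4)*(25/4 - 20) = (-¼ + 2)*(-55/4) = (7/4)*(-55/4) = -385/16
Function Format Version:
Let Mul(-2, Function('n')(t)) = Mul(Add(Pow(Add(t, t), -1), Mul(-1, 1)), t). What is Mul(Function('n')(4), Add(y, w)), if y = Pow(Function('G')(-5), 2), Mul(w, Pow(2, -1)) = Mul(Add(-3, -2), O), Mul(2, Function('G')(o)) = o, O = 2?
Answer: Rational(-385, 16) ≈ -24.063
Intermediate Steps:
Function('G')(o) = Mul(Rational(1, 2), o)
w = -20 (w = Mul(2, Mul(Add(-3, -2), 2)) = Mul(2, Mul(-5, 2)) = Mul(2, -10) = -20)
y = Rational(25, 4) (y = Pow(Mul(Rational(1, 2), -5), 2) = Pow(Rational(-5, 2), 2) = Rational(25, 4) ≈ 6.2500)
Function('n')(t) = Mul(Rational(-1, 2), t, Add(-1, Mul(Rational(1, 2), Pow(t, -1)))) (Function('n')(t) = Mul(Rational(-1, 2), Mul(Add(Pow(Add(t, t), -1), Mul(-1, 1)), t)) = Mul(Rational(-1, 2), Mul(Add(Pow(Mul(2, t), -1), -1), t)) = Mul(Rational(-1, 2), Mul(Add(Mul(Rational(1, 2), Pow(t, -1)), -1), t)) = Mul(Rational(-1, 2), Mul(Add(-1, Mul(Rational(1, 2), Pow(t, -1))), t)) = Mul(Rational(-1, 2), Mul(t, Add(-1, Mul(Rational(1, 2), Pow(t, -1))))) = Mul(Rational(-1, 2), t, Add(-1, Mul(Rational(1, 2), Pow(t, -1)))))
Mul(Function('n')(4), Add(y, w)) = Mul(Add(Rational(-1, 4), Mul(Rational(1, 2), 4)), Add(Rational(25, 4), -20)) = Mul(Add(Rational(-1, 4), 2), Rational(-55, 4)) = Mul(Rational(7, 4), Rational(-55, 4)) = Rational(-385, 16)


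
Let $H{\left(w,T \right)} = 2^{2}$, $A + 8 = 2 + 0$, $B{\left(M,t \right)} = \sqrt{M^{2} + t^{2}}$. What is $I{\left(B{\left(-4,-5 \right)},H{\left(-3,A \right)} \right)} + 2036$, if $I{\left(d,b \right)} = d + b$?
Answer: $2040 + \sqrt{41} \approx 2046.4$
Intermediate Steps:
$A = -6$ ($A = -8 + \left(2 + 0\right) = -8 + 2 = -6$)
$H{\left(w,T \right)} = 4$
$I{\left(d,b \right)} = b + d$
$I{\left(B{\left(-4,-5 \right)},H{\left(-3,A \right)} \right)} + 2036 = \left(4 + \sqrt{\left(-4\right)^{2} + \left(-5\right)^{2}}\right) + 2036 = \left(4 + \sqrt{16 + 25}\right) + 2036 = \left(4 + \sqrt{41}\right) + 2036 = 2040 + \sqrt{41}$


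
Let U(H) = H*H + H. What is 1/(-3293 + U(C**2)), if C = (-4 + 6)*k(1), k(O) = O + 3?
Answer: 1/867 ≈ 0.0011534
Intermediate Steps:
k(O) = 3 + O
C = 8 (C = (-4 + 6)*(3 + 1) = 2*4 = 8)
U(H) = H + H**2 (U(H) = H**2 + H = H + H**2)
1/(-3293 + U(C**2)) = 1/(-3293 + 8**2*(1 + 8**2)) = 1/(-3293 + 64*(1 + 64)) = 1/(-3293 + 64*65) = 1/(-3293 + 4160) = 1/867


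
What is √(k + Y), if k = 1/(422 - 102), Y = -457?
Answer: I*√731195/40 ≈ 21.377*I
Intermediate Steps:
k = 1/320 ≈ 0.0031250
√(k + Y) = √(1/320 - 457) = √(-146239/320) = I*√731195/40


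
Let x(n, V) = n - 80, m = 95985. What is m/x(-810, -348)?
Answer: -19197/178 ≈ -107.85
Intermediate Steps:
x(n, V) = -80 + n
m/x(-810, -348) = 95985/(-80 - 810) = 95985/(-890) = 95985*(-1/890) = -19197/178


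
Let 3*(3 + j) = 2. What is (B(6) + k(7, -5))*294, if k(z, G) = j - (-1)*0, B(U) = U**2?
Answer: 9898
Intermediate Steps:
j = -7/3 (j = -3 + (1/3)*2 = -3 + 2/3 = -7/3 ≈ -2.3333)
k(z, G) = -7/3 (k(z, G) = -7/3 - (-1)*0 = -7/3 - 1*0 = -7/3 + 0 = -7/3)
(B(6) + k(7, -5))*294 = (6**2 - 7/3)*294 = (36 - 7/3)*294 = (101/3)*294 = 9898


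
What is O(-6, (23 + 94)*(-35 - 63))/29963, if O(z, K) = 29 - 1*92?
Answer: -63/29963 ≈ -0.0021026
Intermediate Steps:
O(z, K) = -63 (O(z, K) = 29 - 92 = -63)
O(-6, (23 + 94)*(-35 - 63))/29963 = -63/29963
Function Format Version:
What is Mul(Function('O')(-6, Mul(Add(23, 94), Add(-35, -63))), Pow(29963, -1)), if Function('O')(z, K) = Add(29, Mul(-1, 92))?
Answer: Rational(-63, 29963) ≈ -0.0021026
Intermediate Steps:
Function('O')(z, K) = -63 (Function('O')(z, K) = Add(29, -92) = -63)
Mul(Function('O')(-6, Mul(Add(23, 94), Add(-35, -63))), Pow(29963, -1)) = Mul(-63, Pow(29963, -1)) = Mul(-63, Rational(1, 29963)) = Rational(-63, 29963)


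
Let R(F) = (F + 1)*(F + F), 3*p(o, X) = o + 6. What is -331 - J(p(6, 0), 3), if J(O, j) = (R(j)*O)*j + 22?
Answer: -641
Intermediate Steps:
p(o, X) = 2 + o/3 (p(o, X) = (o + 6)/3 = (6 + o)/3 = 2 + o/3)
R(F) = 2*F*(1 + F) (R(F) = (1 + F)*(2*F) = 2*F*(1 + F))
J(O, j) = 22 + 2*O*j**2*(1 + j) (J(O, j) = ((2*j*(1 + j))*O)*j + 22 = (2*O*j*(1 + j))*j + 22 = 2*O*j**2*(1 + j) + 22 = 22 + 2*O*j**2*(1 + j))
-331 - J(p(6, 0), 3) = -331 - (22 + 2*(2 + (1/3)*6)*3**2*(1 + 3)) = -331 - (22 + 2*(2 + 2)*9*4) = -331 - (22 + 2*4*9*4) = -331 - (22 + 288) = -331 - 1*310 = -331 - 310 = -641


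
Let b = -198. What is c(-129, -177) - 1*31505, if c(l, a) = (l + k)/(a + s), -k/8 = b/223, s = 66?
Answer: -259938694/8251 ≈ -31504.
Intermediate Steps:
k = 1584/223 (k = -(-1584)/223 = -8*(-198/223) = 1584/223 ≈ 7.1031)
c(l, a) = (1584/223 + l)/(66 + a) (c(l, a) = (l + 1584/223)/(a + 66) = (1584/223 + l)/(66 + a))
c(-129, -177) - 1*31505 = (1584/223 - 129)/(66 - 177) - 1*31505 = -27183/223/(-111) - 31505 = -1/111*(-27183/223) - 31505 = 9061/8251 - 31505 = -259938694/8251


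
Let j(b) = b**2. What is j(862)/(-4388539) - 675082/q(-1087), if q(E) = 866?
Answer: -1481633580651/1900237387 ≈ -779.71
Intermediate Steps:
j(862)/(-4388539) - 675082/q(-1087) = 862**2/(-4388539) - 675082/866 = 743044*(-1/4388539) - 675082*1/866 = -743044/4388539 - 337541/433 = -1481633580651/1900237387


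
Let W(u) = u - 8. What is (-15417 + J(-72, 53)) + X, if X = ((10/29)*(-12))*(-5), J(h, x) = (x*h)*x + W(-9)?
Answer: -6312178/29 ≈ -2.1766e+5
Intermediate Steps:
W(u) = -8 + u
J(h, x) = -17 + h*x² (J(h, x) = (x*h)*x + (-8 - 9) = (h*x)*x - 17 = h*x² - 17 = -17 + h*x²)
X = 600/29 (X = ((10*(1/29))*(-12))*(-5) = ((10/29)*(-12))*(-5) = -120/29*(-5) = 600/29 ≈ 20.690)
(-15417 + J(-72, 53)) + X = (-15417 + (-17 - 72*53²)) + 600/29 = (-15417 + (-17 - 72*2809)) + 600/29 = (-15417 + (-17 - 202248)) + 600/29 = (-15417 - 202265) + 600/29 = -217682 + 600/29 = -6312178/29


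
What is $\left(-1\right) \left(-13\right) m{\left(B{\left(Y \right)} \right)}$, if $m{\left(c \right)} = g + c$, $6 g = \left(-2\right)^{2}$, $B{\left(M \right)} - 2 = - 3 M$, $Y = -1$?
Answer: $\frac{221}{3} \approx 73.667$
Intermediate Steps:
$B{\left(M \right)} = 2 - 3 M$
$g = \frac{2}{3}$ ($g = \frac{\left(-2\right)^{2}}{6} = \frac{1}{6} \cdot 4 = \frac{2}{3} \approx 0.66667$)
$m{\left(c \right)} = \frac{2}{3} + c$
$\left(-1\right) \left(-13\right) m{\left(B{\left(Y \right)} \right)} = \left(-1\right) \left(-13\right) \left(\frac{2}{3} + \left(2 - -3\right)\right) = 13 \left(\frac{2}{3} + \left(2 + 3\right)\right) = 13 \left(\frac{2}{3} + 5\right) = 13 \cdot \frac{17}{3} = \frac{221}{3}$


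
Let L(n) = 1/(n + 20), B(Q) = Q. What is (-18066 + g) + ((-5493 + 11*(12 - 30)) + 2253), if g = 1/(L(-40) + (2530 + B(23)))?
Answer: -1097972716/51059 ≈ -21504.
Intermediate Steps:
L(n) = 1/(20 + n)
g = 20/51059 (g = 1/(1/(20 - 40) + (2530 + 23)) = 1/(1/(-20) + 2553) = 1/(-1/20 + 2553) = 1/(51059/20) = 20/51059 ≈ 0.00039170)
(-18066 + g) + ((-5493 + 11*(12 - 30)) + 2253) = (-18066 + 20/51059) + ((-5493 + 11*(12 - 30)) + 2253) = -922431874/51059 + ((-5493 + 11*(-18)) + 2253) = -922431874/51059 + ((-5493 - 198) + 2253) = -922431874/51059 + (-5691 + 2253) = -922431874/51059 - 3438 = -1097972716/51059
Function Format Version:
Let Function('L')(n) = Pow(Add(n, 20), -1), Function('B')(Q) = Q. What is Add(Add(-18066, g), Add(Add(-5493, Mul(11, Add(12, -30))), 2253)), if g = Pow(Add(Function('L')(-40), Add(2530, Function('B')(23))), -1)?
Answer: Rational(-1097972716, 51059) ≈ -21504.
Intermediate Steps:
Function('L')(n) = Pow(Add(20, n), -1)
g = Rational(20, 51059) (g = Pow(Add(Pow(Add(20, -40), -1), Add(2530, 23)), -1) = Pow(Add(Pow(-20, -1), 2553), -1) = Pow(Add(Rational(-1, 20), 2553), -1) = Pow(Rational(51059, 20), -1) = Rational(20, 51059) ≈ 0.00039170)
Add(Add(-18066, g), Add(Add(-5493, Mul(11, Add(12, -30))), 2253)) = Add(Add(-18066, Rational(20, 51059)), Add(Add(-5493, Mul(11, Add(12, -30))), 2253)) = Add(Rational(-922431874, 51059), Add(Add(-5493, Mul(11, -18)), 2253)) = Add(Rational(-922431874, 51059), Add(Add(-5493, -198), 2253)) = Add(Rational(-922431874, 51059), Add(-5691, 2253)) = Add(Rational(-922431874, 51059), -3438) = Rational(-1097972716, 51059)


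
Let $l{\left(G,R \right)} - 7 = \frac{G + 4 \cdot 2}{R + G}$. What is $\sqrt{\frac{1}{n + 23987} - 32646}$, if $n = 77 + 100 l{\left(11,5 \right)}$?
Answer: $\frac{i \sqrt{35933887294298}}{33177} \approx 180.68 i$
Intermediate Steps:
$l{\left(G,R \right)} = 7 + \frac{8 + G}{G + R}$ ($l{\left(G,R \right)} = 7 + \frac{G + 4 \cdot 2}{R + G} = 7 + \frac{G + 8}{G + R} = 7 + \frac{8 + G}{G + R}$)
$n = \frac{3583}{4}$ ($n = 77 + 100 \frac{8 + 7 \cdot 5 + 8 \cdot 11}{11 + 5} = 77 + 100 \frac{8 + 35 + 88}{16} = 77 + 100 \cdot \frac{1}{16} \cdot 131 = 77 + 100 \cdot \frac{131}{16} = 77 + \frac{3275}{4} = \frac{3583}{4} \approx 895.75$)
$\sqrt{\frac{1}{n + 23987} - 32646} = \sqrt{\frac{1}{\frac{3583}{4} + 23987} - 32646} = \sqrt{\frac{1}{\frac{99531}{4}} - 32646} = \sqrt{\frac{4}{99531} - 32646} = \sqrt{- \frac{3249289022}{99531}} = \frac{i \sqrt{35933887294298}}{33177}$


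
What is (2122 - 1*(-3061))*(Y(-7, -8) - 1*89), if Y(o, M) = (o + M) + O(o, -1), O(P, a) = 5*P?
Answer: -720437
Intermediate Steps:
Y(o, M) = M + 6*o (Y(o, M) = (o + M) + 5*o = (M + o) + 5*o = M + 6*o)
(2122 - 1*(-3061))*(Y(-7, -8) - 1*89) = (2122 - 1*(-3061))*((-8 + 6*(-7)) - 1*89) = (2122 + 3061)*((-8 - 42) - 89) = 5183*(-50 - 89) = 5183*(-139) = -720437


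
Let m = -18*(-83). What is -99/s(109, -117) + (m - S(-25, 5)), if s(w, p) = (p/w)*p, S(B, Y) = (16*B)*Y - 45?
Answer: 5381620/1521 ≈ 3538.2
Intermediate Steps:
S(B, Y) = -45 + 16*B*Y (S(B, Y) = 16*B*Y - 45 = -45 + 16*B*Y)
s(w, p) = p²/w
m = 1494
-99/s(109, -117) + (m - S(-25, 5)) = -99/((-117)²/109) + (1494 - (-45 + 16*(-25)*5)) = -99/(13689*(1/109)) + (1494 - (-45 - 2000)) = -99/13689/109 + (1494 - 1*(-2045)) = -99*109/13689 + (1494 + 2045) = -1199/1521 + 3539 = 5381620/1521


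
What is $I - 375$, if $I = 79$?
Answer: $-296$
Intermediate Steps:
$I - 375 = 79 - 375 = -296$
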